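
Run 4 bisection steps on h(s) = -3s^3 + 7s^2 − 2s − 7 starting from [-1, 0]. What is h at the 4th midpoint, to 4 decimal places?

m = -0.5, h(m) = -3.875 (−); new bracket [-1, -0.5]
m = -0.75, h(m) = -0.296875 (−); new bracket [-1, -0.75]
m = -0.875, h(m) = 2.119141 (+); new bracket [-0.875, -0.75]
m = -0.8125, h(m) = 0.8552 (+); new bracket [-0.8125, -0.75]

0.8552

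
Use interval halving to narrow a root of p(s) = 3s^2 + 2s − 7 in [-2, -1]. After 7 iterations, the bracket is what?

[-1.8984375, -1.890625]

m = -1.5, p(m) = -3.25 (−); new bracket [-2, -1.5]
m = -1.75, p(m) = -1.3125 (−); new bracket [-2, -1.75]
m = -1.875, p(m) = -0.203125 (−); new bracket [-2, -1.875]
m = -1.9375, p(m) = 0.3867 (+); new bracket [-1.9375, -1.875]
m = -1.90625, p(m) = 0.0889 (+); new bracket [-1.90625, -1.875]
m = -1.890625, p(m) = -0.0579 (−); new bracket [-1.90625, -1.890625]
m = -1.8984375, p(m) = 0.0153 (+); new bracket [-1.8984375, -1.890625]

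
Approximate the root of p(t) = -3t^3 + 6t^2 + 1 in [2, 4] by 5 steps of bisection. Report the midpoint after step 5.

t = 3 gives p = -26, negative; keep [2, 3]
t = 2.5 gives p = -8.375, negative; keep [2, 2.5]
t = 2.25 gives p = -2.796875, negative; keep [2, 2.25]
t = 2.125 gives p = -0.6934, negative; keep [2, 2.125]
t = 2.0625 gives p = 0.2024, positive; keep [2.0625, 2.125]

2.0625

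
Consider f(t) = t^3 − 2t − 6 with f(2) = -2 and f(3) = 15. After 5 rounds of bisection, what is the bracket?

f(2.5) = 4.625 > 0, so the root lies in [2, 2.5]
f(2.25) = 0.890625 > 0, so the root lies in [2, 2.25]
f(2.125) = -0.654297 < 0, so the root lies in [2.125, 2.25]
f(2.1875) = 0.0925 > 0, so the root lies in [2.125, 2.1875]
f(2.15625) = -0.2872 < 0, so the root lies in [2.15625, 2.1875]

[2.15625, 2.1875]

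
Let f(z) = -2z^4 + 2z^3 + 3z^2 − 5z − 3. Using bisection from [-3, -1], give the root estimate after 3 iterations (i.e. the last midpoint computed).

-1.25

f(-2) = -29 < 0, so the root lies in [-2, -1]
f(-1.5) = -5.625 < 0, so the root lies in [-1.5, -1]
f(-1.25) = -0.851562 < 0, so the root lies in [-1.25, -1]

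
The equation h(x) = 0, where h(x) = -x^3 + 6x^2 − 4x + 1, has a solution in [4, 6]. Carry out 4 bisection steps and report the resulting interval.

h(5) = 6 > 0, so the root lies in [5, 6]
h(5.5) = -5.875 < 0, so the root lies in [5, 5.5]
h(5.25) = 0.671875 > 0, so the root lies in [5.25, 5.5]
h(5.375) = -2.4434 < 0, so the root lies in [5.25, 5.375]

[5.25, 5.375]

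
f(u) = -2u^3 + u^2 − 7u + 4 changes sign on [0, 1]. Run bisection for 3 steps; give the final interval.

[0.5, 0.625]

midpoint 0.5: f = 0.5 > 0 → [0.5, 1]
midpoint 0.75: f = -1.53125 < 0 → [0.5, 0.75]
midpoint 0.625: f = -0.472656 < 0 → [0.5, 0.625]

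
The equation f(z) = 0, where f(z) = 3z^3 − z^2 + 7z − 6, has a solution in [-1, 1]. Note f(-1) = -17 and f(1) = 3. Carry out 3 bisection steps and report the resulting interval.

midpoint 0: f = -6 < 0 → [0, 1]
midpoint 0.5: f = -2.375 < 0 → [0.5, 1]
midpoint 0.75: f = -0.046875 < 0 → [0.75, 1]

[0.75, 1]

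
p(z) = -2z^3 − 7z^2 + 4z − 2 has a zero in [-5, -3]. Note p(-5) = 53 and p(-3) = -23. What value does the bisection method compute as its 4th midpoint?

-4.125

p(-4) = -2 < 0, so the root lies in [-5, -4]
p(-4.5) = 20.5 > 0, so the root lies in [-4.5, -4]
p(-4.25) = 8.09375 > 0, so the root lies in [-4.25, -4]
p(-4.125) = 2.7695 > 0, so the root lies in [-4.125, -4]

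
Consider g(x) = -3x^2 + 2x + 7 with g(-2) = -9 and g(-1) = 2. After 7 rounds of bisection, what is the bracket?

x = -1.5 gives g = -2.75, negative; keep [-1.5, -1]
x = -1.25 gives g = -0.1875, negative; keep [-1.25, -1]
x = -1.125 gives g = 0.953125, positive; keep [-1.25, -1.125]
x = -1.1875 gives g = 0.3945, positive; keep [-1.25, -1.1875]
x = -1.21875 gives g = 0.1064, positive; keep [-1.25, -1.21875]
x = -1.234375 gives g = -0.0398, negative; keep [-1.234375, -1.21875]
x = -1.2265625 gives g = 0.0335, positive; keep [-1.234375, -1.2265625]

[-1.234375, -1.2265625]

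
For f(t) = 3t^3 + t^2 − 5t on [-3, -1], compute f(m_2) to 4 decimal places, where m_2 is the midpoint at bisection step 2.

-0.3750

m = -2, f(m) = -10 (−); new bracket [-2, -1]
m = -1.5, f(m) = -0.375 (−); new bracket [-1.5, -1]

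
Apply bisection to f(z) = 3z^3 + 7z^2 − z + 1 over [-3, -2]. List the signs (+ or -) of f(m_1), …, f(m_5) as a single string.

z = -2.5 gives f = 0.375, positive; keep [-3, -2.5]
z = -2.75 gives f = -5.703125, negative; keep [-2.75, -2.5]
z = -2.625 gives f = -2.404297, negative; keep [-2.625, -2.5]
z = -2.5625 gives f = -0.9519, negative; keep [-2.5625, -2.5]
z = -2.53125 gives f = -0.273, negative; keep [-2.53125, -2.5]

+----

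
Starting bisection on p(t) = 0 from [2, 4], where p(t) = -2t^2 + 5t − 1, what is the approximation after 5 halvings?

2.3125

m = 3, p(m) = -4 (−); new bracket [2, 3]
m = 2.5, p(m) = -1 (−); new bracket [2, 2.5]
m = 2.25, p(m) = 0.125 (+); new bracket [2.25, 2.5]
m = 2.375, p(m) = -0.4062 (−); new bracket [2.25, 2.375]
m = 2.3125, p(m) = -0.1328 (−); new bracket [2.25, 2.3125]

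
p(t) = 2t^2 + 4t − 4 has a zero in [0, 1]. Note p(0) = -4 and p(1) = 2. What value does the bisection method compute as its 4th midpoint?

0.6875

midpoint 0.5: p = -1.5 < 0 → [0.5, 1]
midpoint 0.75: p = 0.125 > 0 → [0.5, 0.75]
midpoint 0.625: p = -0.71875 < 0 → [0.625, 0.75]
midpoint 0.6875: p = -0.3047 < 0 → [0.6875, 0.75]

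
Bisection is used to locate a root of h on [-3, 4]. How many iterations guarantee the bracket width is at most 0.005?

11

Width after n steps is 7/2^n. Need 2^n ≥ 7/0.005 = 1400.
2^10 = 1024 < 1400 ≤ 2^11 = 2048, so n = 11.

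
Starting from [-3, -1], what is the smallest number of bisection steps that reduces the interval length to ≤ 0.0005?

12

Width after n steps is 2/2^n. Need 2^n ≥ 2/0.0005 = 4000.
2^11 = 2048 < 4000 ≤ 2^12 = 4096, so n = 12.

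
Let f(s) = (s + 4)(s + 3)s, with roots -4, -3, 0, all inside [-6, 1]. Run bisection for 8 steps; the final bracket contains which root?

0

m = -2.5, f(m) = -1.875 (−); new bracket [-2.5, 1]
m = -0.75, f(m) = -5.484375 (−); new bracket [-0.75, 1]
m = 0.125, f(m) = 1.611328 (+); new bracket [-0.75, 0.125]
m = -0.3125, f(m) = -3.0969 (−); new bracket [-0.3125, 0.125]
m = -0.09375, f(m) = -1.0643 (−); new bracket [-0.09375, 0.125]
m = 0.015625, f(m) = 0.1892 (+); new bracket [-0.09375, 0.015625]
m = -0.0390625, f(m) = -0.4581 (−); new bracket [-0.0390625, 0.015625]
m = -0.01171875, f(m) = -0.1397 (−); new bracket [-0.01171875, 0.015625]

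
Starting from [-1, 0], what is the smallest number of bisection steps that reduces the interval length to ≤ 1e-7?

Width after n steps is 1/2^n. Need 2^n ≥ 1/1e-7 = 10000000.
2^23 = 8388608 < 10000000 ≤ 2^24 = 16777216, so n = 24.

24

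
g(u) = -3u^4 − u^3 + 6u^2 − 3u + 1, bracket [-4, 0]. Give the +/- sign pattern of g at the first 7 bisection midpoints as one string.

m = -2, g(m) = -9 (−); new bracket [-2, 0]
m = -1, g(m) = 8 (+); new bracket [-2, -1]
m = -1.5, g(m) = 7.1875 (+); new bracket [-2, -1.5]
m = -1.75, g(m) = 1.8477 (+); new bracket [-2, -1.75]
m = -1.875, g(m) = -2.7683 (−); new bracket [-1.875, -1.75]
m = -1.8125, g(m) = -0.274 (−); new bracket [-1.8125, -1.75]
m = -1.78125, g(m) = 0.8315 (+); new bracket [-1.8125, -1.78125]

-+++--+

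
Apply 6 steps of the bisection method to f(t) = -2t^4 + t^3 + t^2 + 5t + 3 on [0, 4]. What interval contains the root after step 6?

t = 2 gives f = -7, negative; keep [0, 2]
t = 1 gives f = 8, positive; keep [1, 2]
t = 1.5 gives f = 6, positive; keep [1.5, 2]
t = 1.75 gives f = 1.4141, positive; keep [1.75, 2]
t = 1.875 gives f = -2.2368, negative; keep [1.75, 1.875]
t = 1.8125 gives f = -0.2825, negative; keep [1.75, 1.8125]

[1.75, 1.8125]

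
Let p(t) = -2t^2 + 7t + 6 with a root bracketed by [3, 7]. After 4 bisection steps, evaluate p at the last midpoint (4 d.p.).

t = 5 gives p = -9, negative; keep [3, 5]
t = 4 gives p = 2, positive; keep [4, 5]
t = 4.5 gives p = -3, negative; keep [4, 4.5]
t = 4.25 gives p = -0.375, negative; keep [4, 4.25]

-0.3750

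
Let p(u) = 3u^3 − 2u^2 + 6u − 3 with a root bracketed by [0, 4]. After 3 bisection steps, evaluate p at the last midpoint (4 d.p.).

-0.1250

u = 2 gives p = 25, positive; keep [0, 2]
u = 1 gives p = 4, positive; keep [0, 1]
u = 0.5 gives p = -0.125, negative; keep [0.5, 1]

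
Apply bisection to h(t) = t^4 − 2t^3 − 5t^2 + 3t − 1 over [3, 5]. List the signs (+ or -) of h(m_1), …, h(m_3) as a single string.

++-

t = 4 gives h = 59, positive; keep [3, 4]
t = 3.5 gives h = 12.5625, positive; keep [3, 3.5]
t = 3.25 gives h = -1.152344, negative; keep [3.25, 3.5]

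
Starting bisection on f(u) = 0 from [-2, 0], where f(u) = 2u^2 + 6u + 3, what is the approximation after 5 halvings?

m = -1, f(m) = -1 (−); new bracket [-1, 0]
m = -0.5, f(m) = 0.5 (+); new bracket [-1, -0.5]
m = -0.75, f(m) = -0.375 (−); new bracket [-0.75, -0.5]
m = -0.625, f(m) = 0.0312 (+); new bracket [-0.75, -0.625]
m = -0.6875, f(m) = -0.1797 (−); new bracket [-0.6875, -0.625]

-0.6875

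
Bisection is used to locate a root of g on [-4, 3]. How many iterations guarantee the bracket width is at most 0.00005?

18

Width after n steps is 7/2^n. Need 2^n ≥ 7/0.00005 = 140000.
2^17 = 131072 < 140000 ≤ 2^18 = 262144, so n = 18.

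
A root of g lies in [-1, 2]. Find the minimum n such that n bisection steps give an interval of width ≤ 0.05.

6

Width after n steps is 3/2^n. Need 2^n ≥ 3/0.05 = 60.
2^5 = 32 < 60 ≤ 2^6 = 64, so n = 6.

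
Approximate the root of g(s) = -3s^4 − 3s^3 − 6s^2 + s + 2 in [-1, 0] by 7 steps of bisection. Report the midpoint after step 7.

g(-0.5) = 0.1875 > 0, so the root lies in [-1, -0.5]
g(-0.75) = -1.808594 < 0, so the root lies in [-0.75, -0.5]
g(-0.625) = -0.694092 < 0, so the root lies in [-0.625, -0.5]
g(-0.5625) = -0.2273 < 0, so the root lies in [-0.5625, -0.5]
g(-0.53125) = -0.0138 < 0, so the root lies in [-0.53125, -0.5]
g(-0.515625) = 0.0884 > 0, so the root lies in [-0.53125, -0.515625]
g(-0.5234375) = 0.0377 > 0, so the root lies in [-0.53125, -0.5234375]

-0.5234375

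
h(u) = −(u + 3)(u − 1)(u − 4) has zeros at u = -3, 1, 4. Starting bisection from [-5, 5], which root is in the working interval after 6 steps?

midpoint 0: h = -12 < 0 → [-5, 0]
midpoint -2.5: h = -11.375 < 0 → [-5, -2.5]
midpoint -3.75: h = 27.609375 > 0 → [-3.75, -2.5]
midpoint -3.125: h = 3.6738 > 0 → [-3.125, -2.5]
midpoint -2.8125: h = -4.8699 < 0 → [-3.125, -2.8125]
midpoint -2.96875: h = -0.8643 < 0 → [-3.125, -2.96875]

-3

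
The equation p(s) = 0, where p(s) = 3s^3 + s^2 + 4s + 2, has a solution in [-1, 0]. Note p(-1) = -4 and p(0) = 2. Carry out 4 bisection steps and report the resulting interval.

s = -0.5 gives p = -0.125, negative; keep [-0.5, 0]
s = -0.25 gives p = 1.015625, positive; keep [-0.5, -0.25]
s = -0.375 gives p = 0.482422, positive; keep [-0.5, -0.375]
s = -0.4375 gives p = 0.1902, positive; keep [-0.5, -0.4375]

[-0.5, -0.4375]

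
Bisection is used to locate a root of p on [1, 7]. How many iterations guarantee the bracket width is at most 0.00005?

17

Width after n steps is 6/2^n. Need 2^n ≥ 6/0.00005 = 120000.
2^16 = 65536 < 120000 ≤ 2^17 = 131072, so n = 17.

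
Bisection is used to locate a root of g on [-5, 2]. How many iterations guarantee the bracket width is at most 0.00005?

Width after n steps is 7/2^n. Need 2^n ≥ 7/0.00005 = 140000.
2^17 = 131072 < 140000 ≤ 2^18 = 262144, so n = 18.

18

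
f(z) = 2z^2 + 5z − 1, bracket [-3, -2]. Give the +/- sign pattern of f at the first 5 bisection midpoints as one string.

f(-2.5) = -1 < 0, so the root lies in [-3, -2.5]
f(-2.75) = 0.375 > 0, so the root lies in [-2.75, -2.5]
f(-2.625) = -0.34375 < 0, so the root lies in [-2.75, -2.625]
f(-2.6875) = 0.0078 > 0, so the root lies in [-2.6875, -2.625]
f(-2.65625) = -0.1699 < 0, so the root lies in [-2.6875, -2.65625]

-+-+-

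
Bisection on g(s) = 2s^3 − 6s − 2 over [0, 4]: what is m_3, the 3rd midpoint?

m = 2, g(m) = 2 (+); new bracket [0, 2]
m = 1, g(m) = -6 (−); new bracket [1, 2]
m = 1.5, g(m) = -4.25 (−); new bracket [1.5, 2]

1.5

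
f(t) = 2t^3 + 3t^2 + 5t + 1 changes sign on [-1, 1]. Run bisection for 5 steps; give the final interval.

[-0.25, -0.1875]

midpoint 0: f = 1 > 0 → [-1, 0]
midpoint -0.5: f = -1 < 0 → [-0.5, 0]
midpoint -0.25: f = -0.09375 < 0 → [-0.25, 0]
midpoint -0.125: f = 0.418 > 0 → [-0.25, -0.125]
midpoint -0.1875: f = 0.1548 > 0 → [-0.25, -0.1875]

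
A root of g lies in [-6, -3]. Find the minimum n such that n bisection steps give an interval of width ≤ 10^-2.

9

Width after n steps is 3/2^n. Need 2^n ≥ 3/10^-2 = 300.
2^8 = 256 < 300 ≤ 2^9 = 512, so n = 9.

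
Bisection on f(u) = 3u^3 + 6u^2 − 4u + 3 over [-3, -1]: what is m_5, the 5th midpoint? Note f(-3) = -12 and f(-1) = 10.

u = -2 gives f = 11, positive; keep [-3, -2]
u = -2.5 gives f = 3.625, positive; keep [-3, -2.5]
u = -2.75 gives f = -3.015625, negative; keep [-2.75, -2.5]
u = -2.625 gives f = 0.5801, positive; keep [-2.75, -2.625]
u = -2.6875 gives f = -1.1467, negative; keep [-2.6875, -2.625]

-2.6875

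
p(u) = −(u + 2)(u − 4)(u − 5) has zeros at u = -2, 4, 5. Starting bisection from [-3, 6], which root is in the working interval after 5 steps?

m = 1.5, p(m) = -30.625 (−); new bracket [-3, 1.5]
m = -0.75, p(m) = -34.140625 (−); new bracket [-3, -0.75]
m = -1.875, p(m) = -5.048828 (−); new bracket [-3, -1.875]
m = -2.4375, p(m) = 20.947 (+); new bracket [-2.4375, -1.875]
m = -2.15625, p(m) = 6.8837 (+); new bracket [-2.15625, -1.875]

-2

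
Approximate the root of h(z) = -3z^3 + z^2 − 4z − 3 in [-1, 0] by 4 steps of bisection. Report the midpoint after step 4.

h(-0.5) = -0.375 < 0, so the root lies in [-1, -0.5]
h(-0.75) = 1.828125 > 0, so the root lies in [-0.75, -0.5]
h(-0.625) = 0.623047 > 0, so the root lies in [-0.625, -0.5]
h(-0.5625) = 0.1003 > 0, so the root lies in [-0.5625, -0.5]

-0.5625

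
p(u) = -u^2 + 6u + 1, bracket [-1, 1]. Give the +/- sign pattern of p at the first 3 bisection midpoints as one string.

midpoint 0: p = 1 > 0 → [-1, 0]
midpoint -0.5: p = -2.25 < 0 → [-0.5, 0]
midpoint -0.25: p = -0.5625 < 0 → [-0.25, 0]

+--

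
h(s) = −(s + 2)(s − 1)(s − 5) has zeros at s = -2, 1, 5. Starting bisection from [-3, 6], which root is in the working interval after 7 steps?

5

h(1.5) = 6.125 > 0, so the root lies in [1.5, 6]
h(3.75) = 19.765625 > 0, so the root lies in [3.75, 6]
h(4.875) = 3.330078 > 0, so the root lies in [4.875, 6]
h(5.4375) = -14.4392 < 0, so the root lies in [4.875, 5.4375]
h(5.15625) = -4.6474 < 0, so the root lies in [4.875, 5.15625]
h(5.015625) = -0.4402 < 0, so the root lies in [4.875, 5.015625]
h(4.9453125) = 1.4985 > 0, so the root lies in [4.9453125, 5.015625]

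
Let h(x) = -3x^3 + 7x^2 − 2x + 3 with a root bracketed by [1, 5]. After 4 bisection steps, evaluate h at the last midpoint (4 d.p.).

midpoint 3: h = -21 < 0 → [1, 3]
midpoint 2: h = 3 > 0 → [2, 3]
midpoint 2.5: h = -5.125 < 0 → [2, 2.5]
midpoint 2.25: h = -0.2344 < 0 → [2, 2.25]

-0.2344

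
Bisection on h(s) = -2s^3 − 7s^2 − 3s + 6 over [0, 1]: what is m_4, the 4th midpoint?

0.6875

m = 0.5, h(m) = 2.5 (+); new bracket [0.5, 1]
m = 0.75, h(m) = -1.03125 (−); new bracket [0.5, 0.75]
m = 0.625, h(m) = 0.902344 (+); new bracket [0.625, 0.75]
m = 0.6875, h(m) = -0.021 (−); new bracket [0.625, 0.6875]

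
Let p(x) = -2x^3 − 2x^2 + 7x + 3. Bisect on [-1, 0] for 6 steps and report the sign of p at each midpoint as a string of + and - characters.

m = -0.5, p(m) = -0.75 (−); new bracket [-0.5, 0]
m = -0.25, p(m) = 1.15625 (+); new bracket [-0.5, -0.25]
m = -0.375, p(m) = 0.199219 (+); new bracket [-0.5, -0.375]
m = -0.4375, p(m) = -0.2778 (−); new bracket [-0.4375, -0.375]
m = -0.40625, p(m) = -0.0397 (−); new bracket [-0.40625, -0.375]
m = -0.390625, p(m) = 0.0797 (+); new bracket [-0.40625, -0.390625]

-++--+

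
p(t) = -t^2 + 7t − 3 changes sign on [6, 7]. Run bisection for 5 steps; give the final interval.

t = 6.5 gives p = 0.25, positive; keep [6.5, 7]
t = 6.75 gives p = -1.3125, negative; keep [6.5, 6.75]
t = 6.625 gives p = -0.515625, negative; keep [6.5, 6.625]
t = 6.5625 gives p = -0.1289, negative; keep [6.5, 6.5625]
t = 6.53125 gives p = 0.0615, positive; keep [6.53125, 6.5625]

[6.53125, 6.5625]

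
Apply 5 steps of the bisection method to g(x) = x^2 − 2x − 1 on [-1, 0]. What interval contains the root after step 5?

midpoint -0.5: g = 0.25 > 0 → [-0.5, 0]
midpoint -0.25: g = -0.4375 < 0 → [-0.5, -0.25]
midpoint -0.375: g = -0.109375 < 0 → [-0.5, -0.375]
midpoint -0.4375: g = 0.0664 > 0 → [-0.4375, -0.375]
midpoint -0.40625: g = -0.0225 < 0 → [-0.4375, -0.40625]

[-0.4375, -0.40625]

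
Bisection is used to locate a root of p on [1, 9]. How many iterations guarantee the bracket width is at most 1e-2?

Width after n steps is 8/2^n. Need 2^n ≥ 8/1e-2 = 800.
2^9 = 512 < 800 ≤ 2^10 = 1024, so n = 10.

10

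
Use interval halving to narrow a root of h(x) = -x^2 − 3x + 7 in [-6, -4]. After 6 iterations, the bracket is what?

[-4.5625, -4.53125]

midpoint -5: h = -3 < 0 → [-5, -4]
midpoint -4.5: h = 0.25 > 0 → [-5, -4.5]
midpoint -4.75: h = -1.3125 < 0 → [-4.75, -4.5]
midpoint -4.625: h = -0.5156 < 0 → [-4.625, -4.5]
midpoint -4.5625: h = -0.1289 < 0 → [-4.5625, -4.5]
midpoint -4.53125: h = 0.0615 > 0 → [-4.5625, -4.53125]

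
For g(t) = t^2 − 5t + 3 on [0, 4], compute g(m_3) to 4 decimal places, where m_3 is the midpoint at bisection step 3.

0.7500

g(2) = -3 < 0, so the root lies in [0, 2]
g(1) = -1 < 0, so the root lies in [0, 1]
g(0.5) = 0.75 > 0, so the root lies in [0.5, 1]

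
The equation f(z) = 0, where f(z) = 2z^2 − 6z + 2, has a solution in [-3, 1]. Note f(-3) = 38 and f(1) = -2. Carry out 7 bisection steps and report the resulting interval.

midpoint -1: f = 10 > 0 → [-1, 1]
midpoint 0: f = 2 > 0 → [0, 1]
midpoint 0.5: f = -0.5 < 0 → [0, 0.5]
midpoint 0.25: f = 0.625 > 0 → [0.25, 0.5]
midpoint 0.375: f = 0.0312 > 0 → [0.375, 0.5]
midpoint 0.4375: f = -0.2422 < 0 → [0.375, 0.4375]
midpoint 0.40625: f = -0.1074 < 0 → [0.375, 0.40625]

[0.375, 0.40625]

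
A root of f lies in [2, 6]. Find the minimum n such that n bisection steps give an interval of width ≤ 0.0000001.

Width after n steps is 4/2^n. Need 2^n ≥ 4/0.0000001 = 40000000.
2^25 = 33554432 < 40000000 ≤ 2^26 = 67108864, so n = 26.

26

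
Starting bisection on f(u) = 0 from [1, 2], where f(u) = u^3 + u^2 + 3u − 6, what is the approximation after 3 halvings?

1.125

u = 1.5 gives f = 4.125, positive; keep [1, 1.5]
u = 1.25 gives f = 1.265625, positive; keep [1, 1.25]
u = 1.125 gives f = 0.064453, positive; keep [1, 1.125]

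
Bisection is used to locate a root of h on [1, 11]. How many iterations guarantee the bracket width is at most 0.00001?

20

Width after n steps is 10/2^n. Need 2^n ≥ 10/0.00001 = 1000000.
2^19 = 524288 < 1000000 ≤ 2^20 = 1048576, so n = 20.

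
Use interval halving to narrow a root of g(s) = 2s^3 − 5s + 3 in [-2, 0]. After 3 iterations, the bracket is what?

[-2, -1.75]

m = -1, g(m) = 6 (+); new bracket [-2, -1]
m = -1.5, g(m) = 3.75 (+); new bracket [-2, -1.5]
m = -1.75, g(m) = 1.03125 (+); new bracket [-2, -1.75]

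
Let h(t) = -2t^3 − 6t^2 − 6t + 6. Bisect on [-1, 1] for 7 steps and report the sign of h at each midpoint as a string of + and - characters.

++--+-+

t = 0 gives h = 6, positive; keep [0, 1]
t = 0.5 gives h = 1.25, positive; keep [0.5, 1]
t = 0.75 gives h = -2.71875, negative; keep [0.5, 0.75]
t = 0.625 gives h = -0.582, negative; keep [0.5, 0.625]
t = 0.5625 gives h = 0.3706, positive; keep [0.5625, 0.625]
t = 0.59375 gives h = -0.0964, negative; keep [0.5625, 0.59375]
t = 0.578125 gives h = 0.1394, positive; keep [0.578125, 0.59375]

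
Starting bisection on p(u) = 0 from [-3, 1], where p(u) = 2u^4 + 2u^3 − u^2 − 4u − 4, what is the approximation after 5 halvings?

-1.125

midpoint -1: p = -1 < 0 → [-3, -1]
midpoint -2: p = 16 > 0 → [-2, -1]
midpoint -1.5: p = 3.125 > 0 → [-1.5, -1]
midpoint -1.25: p = 0.4141 > 0 → [-1.25, -1]
midpoint -1.125: p = -0.4097 < 0 → [-1.25, -1.125]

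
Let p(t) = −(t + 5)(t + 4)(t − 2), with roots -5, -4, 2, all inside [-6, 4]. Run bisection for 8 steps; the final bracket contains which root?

2

midpoint -1: p = 36 > 0 → [-1, 4]
midpoint 1.5: p = 17.875 > 0 → [1.5, 4]
midpoint 2.75: p = -39.234375 < 0 → [1.5, 2.75]
midpoint 2.125: p = -5.4551 < 0 → [1.5, 2.125]
midpoint 1.8125: p = 7.4246 > 0 → [1.8125, 2.125]
midpoint 1.96875: p = 1.2998 > 0 → [1.96875, 2.125]
midpoint 2.046875: p = -1.9974 < 0 → [1.96875, 2.046875]
midpoint 2.0078125: p = -0.3289 < 0 → [1.96875, 2.0078125]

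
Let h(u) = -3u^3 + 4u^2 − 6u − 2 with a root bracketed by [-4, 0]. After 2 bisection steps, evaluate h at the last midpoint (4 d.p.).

u = -2 gives h = 50, positive; keep [-2, 0]
u = -1 gives h = 11, positive; keep [-1, 0]

11.0000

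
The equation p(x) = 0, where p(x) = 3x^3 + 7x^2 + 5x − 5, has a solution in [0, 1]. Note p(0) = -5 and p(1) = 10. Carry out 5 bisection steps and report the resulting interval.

m = 0.5, p(m) = -0.375 (−); new bracket [0.5, 1]
m = 0.75, p(m) = 3.953125 (+); new bracket [0.5, 0.75]
m = 0.625, p(m) = 1.591797 (+); new bracket [0.5, 0.625]
m = 0.5625, p(m) = 0.5613 (+); new bracket [0.5, 0.5625]
m = 0.53125, p(m) = 0.0816 (+); new bracket [0.5, 0.53125]

[0.5, 0.53125]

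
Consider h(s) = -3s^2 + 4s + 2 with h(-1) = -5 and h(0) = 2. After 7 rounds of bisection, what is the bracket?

[-0.390625, -0.3828125]

midpoint -0.5: h = -0.75 < 0 → [-0.5, 0]
midpoint -0.25: h = 0.8125 > 0 → [-0.5, -0.25]
midpoint -0.375: h = 0.078125 > 0 → [-0.5, -0.375]
midpoint -0.4375: h = -0.3242 < 0 → [-0.4375, -0.375]
midpoint -0.40625: h = -0.1201 < 0 → [-0.40625, -0.375]
midpoint -0.390625: h = -0.0203 < 0 → [-0.390625, -0.375]
midpoint -0.3828125: h = 0.0291 > 0 → [-0.390625, -0.3828125]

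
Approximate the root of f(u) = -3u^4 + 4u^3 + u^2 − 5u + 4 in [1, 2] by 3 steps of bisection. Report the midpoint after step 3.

f(1.5) = -2.9375 < 0, so the root lies in [1, 1.5]
f(1.25) = -0.199219 < 0, so the root lies in [1, 1.25]
f(1.125) = 0.530518 > 0, so the root lies in [1.125, 1.25]

1.125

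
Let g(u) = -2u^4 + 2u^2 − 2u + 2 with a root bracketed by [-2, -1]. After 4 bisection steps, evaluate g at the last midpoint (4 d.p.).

0.4677

midpoint -1.5: g = -0.625 < 0 → [-1.5, -1]
midpoint -1.25: g = 2.742188 > 0 → [-1.5, -1.25]
midpoint -1.375: g = 1.382324 > 0 → [-1.5, -1.375]
midpoint -1.4375: g = 0.4677 > 0 → [-1.5, -1.4375]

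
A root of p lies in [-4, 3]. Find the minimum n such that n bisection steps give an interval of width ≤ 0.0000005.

Width after n steps is 7/2^n. Need 2^n ≥ 7/0.0000005 = 14000000.
2^23 = 8388608 < 14000000 ≤ 2^24 = 16777216, so n = 24.

24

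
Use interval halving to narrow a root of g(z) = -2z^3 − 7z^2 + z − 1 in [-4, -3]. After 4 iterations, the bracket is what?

midpoint -3.5: g = -4.5 < 0 → [-4, -3.5]
midpoint -3.75: g = 2.28125 > 0 → [-3.75, -3.5]
midpoint -3.625: g = -1.339844 < 0 → [-3.75, -3.625]
midpoint -3.6875: g = 0.4116 > 0 → [-3.6875, -3.625]

[-3.6875, -3.625]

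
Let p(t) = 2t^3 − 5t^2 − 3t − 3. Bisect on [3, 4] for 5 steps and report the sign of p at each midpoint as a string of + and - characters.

++-++

p(3.5) = 11 > 0, so the root lies in [3, 3.5]
p(3.25) = 3.09375 > 0, so the root lies in [3, 3.25]
p(3.125) = -0.167969 < 0, so the root lies in [3.125, 3.25]
p(3.1875) = 1.4077 > 0, so the root lies in [3.125, 3.1875]
p(3.15625) = 0.6063 > 0, so the root lies in [3.125, 3.15625]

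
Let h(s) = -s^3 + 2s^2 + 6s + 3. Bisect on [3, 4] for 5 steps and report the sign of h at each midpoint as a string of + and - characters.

m = 3.5, h(m) = 5.625 (+); new bracket [3.5, 4]
m = 3.75, h(m) = 0.890625 (+); new bracket [3.75, 4]
m = 3.875, h(m) = -1.904297 (−); new bracket [3.75, 3.875]
m = 3.8125, h(m) = -0.47 (−); new bracket [3.75, 3.8125]
m = 3.78125, h(m) = 0.2195 (+); new bracket [3.78125, 3.8125]

++--+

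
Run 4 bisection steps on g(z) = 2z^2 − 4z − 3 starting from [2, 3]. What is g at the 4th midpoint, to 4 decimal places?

g(2.5) = -0.5 < 0, so the root lies in [2.5, 3]
g(2.75) = 1.125 > 0, so the root lies in [2.5, 2.75]
g(2.625) = 0.28125 > 0, so the root lies in [2.5, 2.625]
g(2.5625) = -0.1172 < 0, so the root lies in [2.5625, 2.625]

-0.1172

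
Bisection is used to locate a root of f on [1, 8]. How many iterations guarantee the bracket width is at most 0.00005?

18

Width after n steps is 7/2^n. Need 2^n ≥ 7/0.00005 = 140000.
2^17 = 131072 < 140000 ≤ 2^18 = 262144, so n = 18.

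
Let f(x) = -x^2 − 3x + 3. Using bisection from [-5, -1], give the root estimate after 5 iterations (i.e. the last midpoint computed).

-3.875

f(-3) = 3 > 0, so the root lies in [-5, -3]
f(-4) = -1 < 0, so the root lies in [-4, -3]
f(-3.5) = 1.25 > 0, so the root lies in [-4, -3.5]
f(-3.75) = 0.1875 > 0, so the root lies in [-4, -3.75]
f(-3.875) = -0.3906 < 0, so the root lies in [-3.875, -3.75]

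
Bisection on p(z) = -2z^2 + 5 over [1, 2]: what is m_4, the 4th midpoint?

m = 1.5, p(m) = 0.5 (+); new bracket [1.5, 2]
m = 1.75, p(m) = -1.125 (−); new bracket [1.5, 1.75]
m = 1.625, p(m) = -0.28125 (−); new bracket [1.5, 1.625]
m = 1.5625, p(m) = 0.1172 (+); new bracket [1.5625, 1.625]

1.5625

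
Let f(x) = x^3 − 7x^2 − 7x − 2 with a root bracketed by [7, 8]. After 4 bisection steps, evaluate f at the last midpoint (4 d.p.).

m = 7.5, f(m) = -26.375 (−); new bracket [7.5, 8]
m = 7.75, f(m) = -11.203125 (−); new bracket [7.75, 8]
m = 7.875, f(m) = -2.861328 (−); new bracket [7.875, 8]
m = 7.9375, f(m) = 1.5037 (+); new bracket [7.875, 7.9375]

1.5037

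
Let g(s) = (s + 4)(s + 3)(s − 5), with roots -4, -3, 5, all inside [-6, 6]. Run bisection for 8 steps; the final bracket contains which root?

s = 0 gives g = -60, negative; keep [0, 6]
s = 3 gives g = -84, negative; keep [3, 6]
s = 4.5 gives g = -31.875, negative; keep [4.5, 6]
s = 5.25 gives g = 19.0781, positive; keep [4.5, 5.25]
s = 4.875 gives g = -8.7363, negative; keep [4.875, 5.25]
s = 5.0625 gives g = 4.5667, positive; keep [4.875, 5.0625]
s = 4.96875 gives g = -2.2334, negative; keep [4.96875, 5.0625]
s = 5.015625 gives g = 1.1292, positive; keep [4.96875, 5.015625]

5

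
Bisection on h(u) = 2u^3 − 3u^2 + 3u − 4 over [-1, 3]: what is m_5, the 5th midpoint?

1.375

m = 1, h(m) = -2 (−); new bracket [1, 3]
m = 2, h(m) = 6 (+); new bracket [1, 2]
m = 1.5, h(m) = 0.5 (+); new bracket [1, 1.5]
m = 1.25, h(m) = -1.0312 (−); new bracket [1.25, 1.5]
m = 1.375, h(m) = -0.3477 (−); new bracket [1.375, 1.5]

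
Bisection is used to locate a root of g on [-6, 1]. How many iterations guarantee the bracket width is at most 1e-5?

20

Width after n steps is 7/2^n. Need 2^n ≥ 7/1e-5 = 700000.
2^19 = 524288 < 700000 ≤ 2^20 = 1048576, so n = 20.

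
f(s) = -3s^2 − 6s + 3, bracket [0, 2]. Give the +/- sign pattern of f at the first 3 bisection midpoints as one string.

m = 1, f(m) = -6 (−); new bracket [0, 1]
m = 0.5, f(m) = -0.75 (−); new bracket [0, 0.5]
m = 0.25, f(m) = 1.3125 (+); new bracket [0.25, 0.5]

--+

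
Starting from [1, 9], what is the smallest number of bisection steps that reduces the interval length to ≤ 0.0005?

14

Width after n steps is 8/2^n. Need 2^n ≥ 8/0.0005 = 16000.
2^13 = 8192 < 16000 ≤ 2^14 = 16384, so n = 14.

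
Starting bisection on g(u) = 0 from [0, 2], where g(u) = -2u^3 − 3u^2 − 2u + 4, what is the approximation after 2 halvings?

m = 1, g(m) = -3 (−); new bracket [0, 1]
m = 0.5, g(m) = 2 (+); new bracket [0.5, 1]

0.5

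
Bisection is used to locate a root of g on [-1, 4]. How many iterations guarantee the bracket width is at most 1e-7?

26

Width after n steps is 5/2^n. Need 2^n ≥ 5/1e-7 = 50000000.
2^25 = 33554432 < 50000000 ≤ 2^26 = 67108864, so n = 26.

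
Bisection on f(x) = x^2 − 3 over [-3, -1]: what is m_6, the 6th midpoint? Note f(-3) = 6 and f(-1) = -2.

f(-2) = 1 > 0, so the root lies in [-2, -1]
f(-1.5) = -0.75 < 0, so the root lies in [-2, -1.5]
f(-1.75) = 0.0625 > 0, so the root lies in [-1.75, -1.5]
f(-1.625) = -0.3594 < 0, so the root lies in [-1.75, -1.625]
f(-1.6875) = -0.1523 < 0, so the root lies in [-1.75, -1.6875]
f(-1.71875) = -0.0459 < 0, so the root lies in [-1.75, -1.71875]

-1.71875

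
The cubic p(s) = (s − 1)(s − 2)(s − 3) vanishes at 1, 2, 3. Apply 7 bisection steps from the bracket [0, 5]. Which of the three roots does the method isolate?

3

m = 2.5, p(m) = -0.375 (−); new bracket [2.5, 5]
m = 3.75, p(m) = 3.609375 (+); new bracket [2.5, 3.75]
m = 3.125, p(m) = 0.298828 (+); new bracket [2.5, 3.125]
m = 2.8125, p(m) = -0.2761 (−); new bracket [2.8125, 3.125]
m = 2.96875, p(m) = -0.0596 (−); new bracket [2.96875, 3.125]
m = 3.046875, p(m) = 0.1004 (+); new bracket [2.96875, 3.046875]
m = 3.0078125, p(m) = 0.0158 (+); new bracket [2.96875, 3.0078125]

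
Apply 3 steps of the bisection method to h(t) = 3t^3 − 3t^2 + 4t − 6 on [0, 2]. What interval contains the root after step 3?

[1, 1.25]

t = 1 gives h = -2, negative; keep [1, 2]
t = 1.5 gives h = 3.375, positive; keep [1, 1.5]
t = 1.25 gives h = 0.171875, positive; keep [1, 1.25]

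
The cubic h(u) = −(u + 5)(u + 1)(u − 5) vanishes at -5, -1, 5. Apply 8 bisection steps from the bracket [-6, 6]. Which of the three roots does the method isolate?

5

h(0) = 25 > 0, so the root lies in [0, 6]
h(3) = 64 > 0, so the root lies in [3, 6]
h(4.5) = 26.125 > 0, so the root lies in [4.5, 6]
h(5.25) = -16.0156 < 0, so the root lies in [4.5, 5.25]
h(4.875) = 7.252 > 0, so the root lies in [4.875, 5.25]
h(5.0625) = -3.8127 < 0, so the root lies in [4.875, 5.0625]
h(4.96875) = 1.8594 > 0, so the root lies in [4.96875, 5.0625]
h(5.015625) = -0.9414 < 0, so the root lies in [4.96875, 5.015625]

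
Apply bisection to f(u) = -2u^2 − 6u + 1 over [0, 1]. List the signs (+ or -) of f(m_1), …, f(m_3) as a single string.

--+

m = 0.5, f(m) = -2.5 (−); new bracket [0, 0.5]
m = 0.25, f(m) = -0.625 (−); new bracket [0, 0.25]
m = 0.125, f(m) = 0.21875 (+); new bracket [0.125, 0.25]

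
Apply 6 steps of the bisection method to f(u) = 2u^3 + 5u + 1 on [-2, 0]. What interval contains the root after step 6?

midpoint -1: f = -6 < 0 → [-1, 0]
midpoint -0.5: f = -1.75 < 0 → [-0.5, 0]
midpoint -0.25: f = -0.28125 < 0 → [-0.25, 0]
midpoint -0.125: f = 0.3711 > 0 → [-0.25, -0.125]
midpoint -0.1875: f = 0.0493 > 0 → [-0.25, -0.1875]
midpoint -0.21875: f = -0.1147 < 0 → [-0.21875, -0.1875]

[-0.21875, -0.1875]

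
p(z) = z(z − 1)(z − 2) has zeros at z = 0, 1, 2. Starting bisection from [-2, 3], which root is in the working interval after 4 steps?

m = 0.5, p(m) = 0.375 (+); new bracket [-2, 0.5]
m = -0.75, p(m) = -3.609375 (−); new bracket [-0.75, 0.5]
m = -0.125, p(m) = -0.298828 (−); new bracket [-0.125, 0.5]
m = 0.1875, p(m) = 0.2761 (+); new bracket [-0.125, 0.1875]

0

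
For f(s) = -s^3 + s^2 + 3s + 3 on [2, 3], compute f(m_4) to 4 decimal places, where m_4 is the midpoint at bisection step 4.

0.4275

midpoint 2.5: f = 1.125 > 0 → [2.5, 3]
midpoint 2.75: f = -1.984375 < 0 → [2.5, 2.75]
midpoint 2.625: f = -0.322266 < 0 → [2.5, 2.625]
midpoint 2.5625: f = 0.4275 > 0 → [2.5625, 2.625]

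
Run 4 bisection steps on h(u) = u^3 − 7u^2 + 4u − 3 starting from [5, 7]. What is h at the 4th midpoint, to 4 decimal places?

m = 6, h(m) = -15 (−); new bracket [6, 7]
m = 6.5, h(m) = 1.875 (+); new bracket [6, 6.5]
m = 6.25, h(m) = -7.296875 (−); new bracket [6.25, 6.5]
m = 6.375, h(m) = -2.9004 (−); new bracket [6.375, 6.5]

-2.9004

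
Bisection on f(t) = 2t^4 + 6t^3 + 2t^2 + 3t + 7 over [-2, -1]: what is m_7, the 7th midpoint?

-1.2109375

t = -1.5 gives f = -3.125, negative; keep [-1.5, -1]
t = -1.25 gives f = -0.460938, negative; keep [-1.25, -1]
t = -1.125 gives f = 0.816895, positive; keep [-1.25, -1.125]
t = -1.1875 gives f = 0.1875, positive; keep [-1.25, -1.1875]
t = -1.21875 gives f = -0.1346, negative; keep [-1.21875, -1.1875]
t = -1.203125 gives f = 0.027, positive; keep [-1.21875, -1.203125]
t = -1.2109375 gives f = -0.0537, negative; keep [-1.2109375, -1.203125]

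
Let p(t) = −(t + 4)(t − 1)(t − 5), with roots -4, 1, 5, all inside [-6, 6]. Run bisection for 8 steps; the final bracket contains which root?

-4

midpoint 0: p = -20 < 0 → [-6, 0]
midpoint -3: p = -32 < 0 → [-6, -3]
midpoint -4.5: p = 26.125 > 0 → [-4.5, -3]
midpoint -3.75: p = -10.3906 < 0 → [-4.5, -3.75]
midpoint -4.125: p = 5.8457 > 0 → [-4.125, -3.75]
midpoint -3.9375: p = -2.7581 < 0 → [-4.125, -3.9375]
midpoint -4.03125: p = 1.42 > 0 → [-4.03125, -3.9375]
midpoint -3.984375: p = -0.6997 < 0 → [-4.03125, -3.984375]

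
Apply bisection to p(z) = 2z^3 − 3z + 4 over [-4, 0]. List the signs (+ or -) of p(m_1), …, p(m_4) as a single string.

z = -2 gives p = -6, negative; keep [-2, 0]
z = -1 gives p = 5, positive; keep [-2, -1]
z = -1.5 gives p = 1.75, positive; keep [-2, -1.5]
z = -1.75 gives p = -1.4688, negative; keep [-1.75, -1.5]

-++-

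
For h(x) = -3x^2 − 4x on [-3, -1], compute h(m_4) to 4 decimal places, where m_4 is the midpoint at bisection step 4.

-0.1719

m = -2, h(m) = -4 (−); new bracket [-2, -1]
m = -1.5, h(m) = -0.75 (−); new bracket [-1.5, -1]
m = -1.25, h(m) = 0.3125 (+); new bracket [-1.5, -1.25]
m = -1.375, h(m) = -0.1719 (−); new bracket [-1.375, -1.25]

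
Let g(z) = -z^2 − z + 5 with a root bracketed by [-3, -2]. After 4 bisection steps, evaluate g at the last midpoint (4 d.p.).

z = -2.5 gives g = 1.25, positive; keep [-3, -2.5]
z = -2.75 gives g = 0.1875, positive; keep [-3, -2.75]
z = -2.875 gives g = -0.390625, negative; keep [-2.875, -2.75]
z = -2.8125 gives g = -0.0977, negative; keep [-2.8125, -2.75]

-0.0977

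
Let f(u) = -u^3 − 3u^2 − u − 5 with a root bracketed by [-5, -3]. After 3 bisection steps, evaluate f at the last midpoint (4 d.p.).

0.8906

midpoint -4: f = 15 > 0 → [-4, -3]
midpoint -3.5: f = 4.625 > 0 → [-3.5, -3]
midpoint -3.25: f = 0.890625 > 0 → [-3.25, -3]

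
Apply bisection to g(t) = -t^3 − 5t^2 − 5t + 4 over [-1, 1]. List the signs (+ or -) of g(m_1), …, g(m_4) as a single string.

++--

midpoint 0: g = 4 > 0 → [0, 1]
midpoint 0.5: g = 0.125 > 0 → [0.5, 1]
midpoint 0.75: g = -2.984375 < 0 → [0.5, 0.75]
midpoint 0.625: g = -1.3223 < 0 → [0.5, 0.625]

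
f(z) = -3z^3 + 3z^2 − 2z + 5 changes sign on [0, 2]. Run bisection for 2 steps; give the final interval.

[1, 1.5]

f(1) = 3 > 0, so the root lies in [1, 2]
f(1.5) = -1.375 < 0, so the root lies in [1, 1.5]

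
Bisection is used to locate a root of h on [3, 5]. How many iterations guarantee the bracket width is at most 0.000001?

21

Width after n steps is 2/2^n. Need 2^n ≥ 2/0.000001 = 2000000.
2^20 = 1048576 < 2000000 ≤ 2^21 = 2097152, so n = 21.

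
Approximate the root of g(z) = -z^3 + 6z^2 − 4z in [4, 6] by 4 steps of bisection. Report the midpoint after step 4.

5.125

midpoint 5: g = 5 > 0 → [5, 6]
midpoint 5.5: g = -6.875 < 0 → [5, 5.5]
midpoint 5.25: g = -0.328125 < 0 → [5, 5.25]
midpoint 5.125: g = 2.4824 > 0 → [5.125, 5.25]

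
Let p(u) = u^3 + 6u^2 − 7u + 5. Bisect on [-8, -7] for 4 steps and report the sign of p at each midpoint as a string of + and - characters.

m = -7.5, p(m) = -26.875 (−); new bracket [-7.5, -7]
m = -7.25, p(m) = -9.953125 (−); new bracket [-7.25, -7]
m = -7.125, p(m) = -2.236328 (−); new bracket [-7.125, -7]
m = -7.0625, p(m) = 1.4412 (+); new bracket [-7.125, -7.0625]

---+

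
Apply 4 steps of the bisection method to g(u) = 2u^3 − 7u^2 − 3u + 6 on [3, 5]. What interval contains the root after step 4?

g(4) = 10 > 0, so the root lies in [3, 4]
g(3.5) = -4.5 < 0, so the root lies in [3.5, 4]
g(3.75) = 1.78125 > 0, so the root lies in [3.5, 3.75]
g(3.625) = -1.5898 < 0, so the root lies in [3.625, 3.75]

[3.625, 3.75]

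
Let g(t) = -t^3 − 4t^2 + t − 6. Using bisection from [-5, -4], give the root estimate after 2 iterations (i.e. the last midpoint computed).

g(-4.5) = -0.375 < 0, so the root lies in [-5, -4.5]
g(-4.75) = 6.171875 > 0, so the root lies in [-4.75, -4.5]

-4.75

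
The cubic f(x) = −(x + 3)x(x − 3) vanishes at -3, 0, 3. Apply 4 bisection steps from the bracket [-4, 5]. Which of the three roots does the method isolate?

f(0.5) = 4.375 > 0, so the root lies in [0.5, 5]
f(2.75) = 3.953125 > 0, so the root lies in [2.75, 5]
f(3.875) = -23.310547 < 0, so the root lies in [2.75, 3.875]
f(3.3125) = -6.5344 < 0, so the root lies in [2.75, 3.3125]

3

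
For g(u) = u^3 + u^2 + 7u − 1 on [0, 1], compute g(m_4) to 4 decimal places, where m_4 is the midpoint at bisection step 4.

0.3542

g(0.5) = 2.875 > 0, so the root lies in [0, 0.5]
g(0.25) = 0.828125 > 0, so the root lies in [0, 0.25]
g(0.125) = -0.107422 < 0, so the root lies in [0.125, 0.25]
g(0.1875) = 0.3542 > 0, so the root lies in [0.125, 0.1875]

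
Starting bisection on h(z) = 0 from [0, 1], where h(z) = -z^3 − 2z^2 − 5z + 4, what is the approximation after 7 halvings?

z = 0.5 gives h = 0.875, positive; keep [0.5, 1]
z = 0.75 gives h = -1.296875, negative; keep [0.5, 0.75]
z = 0.625 gives h = -0.150391, negative; keep [0.5, 0.625]
z = 0.5625 gives h = 0.3767, positive; keep [0.5625, 0.625]
z = 0.59375 gives h = 0.1169, positive; keep [0.59375, 0.625]
z = 0.609375 gives h = -0.0158, negative; keep [0.59375, 0.609375]
z = 0.6015625 gives h = 0.0507, positive; keep [0.6015625, 0.609375]

0.6015625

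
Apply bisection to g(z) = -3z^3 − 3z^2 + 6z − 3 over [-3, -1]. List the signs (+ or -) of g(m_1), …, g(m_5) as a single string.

-++-+

z = -2 gives g = -3, negative; keep [-3, -2]
z = -2.5 gives g = 10.125, positive; keep [-2.5, -2]
z = -2.25 gives g = 2.484375, positive; keep [-2.25, -2]
z = -2.125 gives g = -0.5098, negative; keep [-2.25, -2.125]
z = -2.1875 gives g = 0.9221, positive; keep [-2.1875, -2.125]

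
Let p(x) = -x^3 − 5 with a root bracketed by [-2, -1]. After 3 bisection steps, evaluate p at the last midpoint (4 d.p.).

p(-1.5) = -1.625 < 0, so the root lies in [-2, -1.5]
p(-1.75) = 0.359375 > 0, so the root lies in [-1.75, -1.5]
p(-1.625) = -0.708984 < 0, so the root lies in [-1.75, -1.625]

-0.7090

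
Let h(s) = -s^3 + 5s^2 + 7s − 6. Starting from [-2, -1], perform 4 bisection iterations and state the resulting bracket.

[-1.625, -1.5625]

midpoint -1.5: h = -1.875 < 0 → [-2, -1.5]
midpoint -1.75: h = 2.421875 > 0 → [-1.75, -1.5]
midpoint -1.625: h = 0.119141 > 0 → [-1.625, -1.5]
midpoint -1.5625: h = -0.9158 < 0 → [-1.625, -1.5625]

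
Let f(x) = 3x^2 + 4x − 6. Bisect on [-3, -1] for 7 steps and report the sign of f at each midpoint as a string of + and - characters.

-++---+

f(-2) = -2 < 0, so the root lies in [-3, -2]
f(-2.5) = 2.75 > 0, so the root lies in [-2.5, -2]
f(-2.25) = 0.1875 > 0, so the root lies in [-2.25, -2]
f(-2.125) = -0.9531 < 0, so the root lies in [-2.25, -2.125]
f(-2.1875) = -0.3945 < 0, so the root lies in [-2.25, -2.1875]
f(-2.21875) = -0.1064 < 0, so the root lies in [-2.25, -2.21875]
f(-2.234375) = 0.0398 > 0, so the root lies in [-2.234375, -2.21875]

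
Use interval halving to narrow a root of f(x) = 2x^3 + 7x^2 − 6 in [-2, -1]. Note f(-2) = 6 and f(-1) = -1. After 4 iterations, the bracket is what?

f(-1.5) = 3 > 0, so the root lies in [-1.5, -1]
f(-1.25) = 1.03125 > 0, so the root lies in [-1.25, -1]
f(-1.125) = 0.011719 > 0, so the root lies in [-1.125, -1]
f(-1.0625) = -0.4966 < 0, so the root lies in [-1.125, -1.0625]

[-1.125, -1.0625]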